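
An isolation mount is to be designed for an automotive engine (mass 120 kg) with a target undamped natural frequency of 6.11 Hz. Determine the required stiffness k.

177000 N/m

ω_n = 2πf_n = 2π × 6.11 = 38.39 rad/s.
k = m·ω_n² = 120 × 38.39² = 120 × 1474 = 176900 N/m.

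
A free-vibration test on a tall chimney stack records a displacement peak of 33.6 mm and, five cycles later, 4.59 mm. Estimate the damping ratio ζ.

0.0632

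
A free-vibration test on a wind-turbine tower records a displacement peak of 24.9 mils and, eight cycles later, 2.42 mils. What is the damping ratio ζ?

Logarithmic decrement δ = (1/n)·ln(x₀/x_n) = (1/8)·ln(24.9/2.42) = (1/8)·ln(10.29) = 0.2914.
ζ = δ/√(4π² + δ²) = 0.2914/√(39.48 + 0.0849) = 0.2914/6.290 = 0.04633.

0.0463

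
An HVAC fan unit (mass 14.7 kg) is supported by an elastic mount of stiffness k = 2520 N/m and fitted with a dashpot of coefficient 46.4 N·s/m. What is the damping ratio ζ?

0.121

ω_n = √(k/m) = √(2520/14.7) = 13.09 rad/s.
Critical damping c_c = 2√(k·m) = 2√(2520 × 14.7) = 384.9 N·s/m, so ζ = c/c_c = 46.4/384.9 = 0.1205.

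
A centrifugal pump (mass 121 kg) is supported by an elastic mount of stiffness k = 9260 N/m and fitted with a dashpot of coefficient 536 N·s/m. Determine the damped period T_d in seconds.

0.742 s

ω_n = √(k/m) = √(9260/121) = 8.748 rad/s.
Critical damping c_c = 2√(k·m) = 2√(9260 × 121) = 2117 N·s/m, so ζ = c/c_c = 536/2117 = 0.2532.
ω_d = ω_n√(1 − ζ²) = 8.748 × √(1 − 0.0641) = 8.463 rad/s.
T_d = 2π/ω_d = 0.7424 s.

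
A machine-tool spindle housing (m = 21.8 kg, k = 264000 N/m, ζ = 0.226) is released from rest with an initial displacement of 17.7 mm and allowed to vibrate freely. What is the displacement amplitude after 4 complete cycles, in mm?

0.0520 mm

Logarithmic decrement δ = 2πζ/√(1 − ζ²) = 2π × 0.2260/√(1 − 0.0511) = 1.458.
After n cycles, x_n/x₀ = e^(−nδ), so x_4 = 17.7 × e^(−4 × 1.458) = 17.7 × 0.002936 = 0.05196 mm.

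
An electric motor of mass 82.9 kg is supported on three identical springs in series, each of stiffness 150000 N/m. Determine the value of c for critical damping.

Series springs: 1/k_eq = 3/150000, so k_eq = 150000/3 = 50000 N/m.
c_c = 2√(k_eq·m) = 2√(50000 × 82.9) = 2 × 2036 = 4072 N·s/m.

4070 N·s/m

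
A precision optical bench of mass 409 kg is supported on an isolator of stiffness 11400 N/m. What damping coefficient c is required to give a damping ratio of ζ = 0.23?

993 N·s/m

c_c = 2√(k·m) = 2√(11400 × 409) = 4319 N·s/m.
c = ζ·c_c = 0.23 × 4319 = 993.3 N·s/m.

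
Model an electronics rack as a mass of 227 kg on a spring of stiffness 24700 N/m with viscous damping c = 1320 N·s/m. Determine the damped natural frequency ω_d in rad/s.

10.0 rad/s

ω_n = √(k/m) = √(24700/227) = 10.43 rad/s.
Critical damping c_c = 2√(k·m) = 2√(24700 × 227) = 4736 N·s/m, so ζ = c/c_c = 1320/4736 = 0.2787.
ω_d = ω_n√(1 − ζ²) = 10.43 × √(1 − 0.0777) = 10.02 rad/s.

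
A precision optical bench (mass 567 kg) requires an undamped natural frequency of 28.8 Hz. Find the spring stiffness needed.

18600000 N/m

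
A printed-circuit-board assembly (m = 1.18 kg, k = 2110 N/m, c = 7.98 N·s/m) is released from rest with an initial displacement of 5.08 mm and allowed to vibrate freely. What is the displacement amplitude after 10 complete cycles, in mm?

0.0329 mm

ζ = c/(2√(km)) = 7.98/(2√(2110 × 1.18)) = 7.98/99.80 = 0.07996.
Logarithmic decrement δ = 2πζ/√(1 − ζ²) = 2π × 0.07996/√(1 − 0.00639) = 0.5040.
After n cycles, x_n/x₀ = e^(−nδ), so x_10 = 5.08 × e^(−10 × 0.5040) = 5.08 × 0.006471 = 0.03287 mm.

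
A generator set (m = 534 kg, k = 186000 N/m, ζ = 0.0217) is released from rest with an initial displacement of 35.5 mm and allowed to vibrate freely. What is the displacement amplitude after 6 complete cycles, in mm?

Logarithmic decrement δ = 2πζ/√(1 − ζ²) = 2π × 0.02170/√(1 − 0.000471) = 0.1364.
After n cycles, x_n/x₀ = e^(−nδ), so x_6 = 35.5 × e^(−6 × 0.1364) = 35.5 × 0.4412 = 15.66 mm.

15.7 mm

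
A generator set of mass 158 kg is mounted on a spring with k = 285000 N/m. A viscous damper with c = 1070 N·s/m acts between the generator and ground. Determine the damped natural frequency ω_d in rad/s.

42.3 rad/s

ω_n = √(k/m) = √(285000/158) = 42.47 rad/s.
Critical damping c_c = 2√(k·m) = 2√(285000 × 158) = 13420 N·s/m, so ζ = c/c_c = 1070/13420 = 0.07973.
ω_d = ω_n√(1 − ζ²) = 42.47 × √(1 − 0.00636) = 42.34 rad/s.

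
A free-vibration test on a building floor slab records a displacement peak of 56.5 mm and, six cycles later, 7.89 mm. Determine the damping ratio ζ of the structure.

Logarithmic decrement δ = (1/n)·ln(x₀/x_n) = (1/6)·ln(56.5/7.89) = (1/6)·ln(7.161) = 0.3281.
ζ = δ/√(4π² + δ²) = 0.3281/√(39.48 + 0.108) = 0.3281/6.292 = 0.05215.

0.0521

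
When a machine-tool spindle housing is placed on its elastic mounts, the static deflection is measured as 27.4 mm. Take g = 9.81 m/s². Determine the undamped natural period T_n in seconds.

ω_n = √(g/δ_st) = √(9.81/0.0274) = √358.0 = 18.92 rad/s.
T_n = 2π/ω_n = 6.283/18.92 = 0.3321 s.

0.332 s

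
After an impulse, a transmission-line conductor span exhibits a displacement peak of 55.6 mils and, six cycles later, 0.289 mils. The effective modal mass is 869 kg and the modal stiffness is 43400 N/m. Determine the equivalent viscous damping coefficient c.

Logarithmic decrement δ = (1/n)·ln(x₀/x_n) = (1/6)·ln(55.6/0.289) = (1/6)·ln(192.4) = 0.8766.
ζ = δ/√(4π² + δ²) = 0.8766/√(39.48 + 0.768) = 0.8766/6.344 = 0.1382.
c = ζ · 2√(km) = 0.1382 × 2√(43400 × 869) = 0.1382 × 12280 = 1697 N·s/m.

1700 N·s/m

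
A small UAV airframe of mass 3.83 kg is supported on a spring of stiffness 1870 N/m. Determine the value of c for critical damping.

c_c = 2√(k·m) = 2√(1870 × 3.83) = 2 × 84.63 = 169.3 N·s/m.

169 N·s/m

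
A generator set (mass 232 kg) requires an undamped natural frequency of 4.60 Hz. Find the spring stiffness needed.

ω_n = 2πf_n = 2π × 4.60 = 28.90 rad/s.
k = m·ω_n² = 232 × 28.90² = 232 × 835.4 = 193800 N/m.

194000 N/m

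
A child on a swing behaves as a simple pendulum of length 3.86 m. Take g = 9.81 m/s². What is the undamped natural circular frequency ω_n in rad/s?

1.59 rad/s

For a simple pendulum ω_n = √(g/L) = √(9.81/3.86) = √2.541 = 1.594 rad/s.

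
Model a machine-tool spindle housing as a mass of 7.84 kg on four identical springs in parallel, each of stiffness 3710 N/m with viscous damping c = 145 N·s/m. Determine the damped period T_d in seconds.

Parallel springs add: k_eq = 4 × 3710 = 14840 N/m.
ω_n = √(k_eq/m) = √(14840/7.84) = 43.51 rad/s.
Critical damping c_c = 2√(k_eq·m) = 2√(14840 × 7.84) = 682.2 N·s/m, so ζ = c/c_c = 145/682.2 = 0.2126.
ω_d = ω_n√(1 − ζ²) = 43.51 × √(1 − 0.0452) = 42.51 rad/s.
T_d = 2π/ω_d = 0.1478 s.

0.148 s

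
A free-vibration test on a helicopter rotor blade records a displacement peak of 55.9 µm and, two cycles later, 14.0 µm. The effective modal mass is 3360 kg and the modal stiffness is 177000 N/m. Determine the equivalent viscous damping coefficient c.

Logarithmic decrement δ = (1/n)·ln(x₀/x_n) = (1/2)·ln(55.9/14.0) = (1/2)·ln(3.993) = 0.6923.
ζ = δ/√(4π² + δ²) = 0.6923/√(39.48 + 0.479) = 0.6923/6.321 = 0.1095.
c = ζ · 2√(km) = 0.1095 × 2√(177000 × 3360) = 0.1095 × 48770 = 5341 N·s/m.

5340 N·s/m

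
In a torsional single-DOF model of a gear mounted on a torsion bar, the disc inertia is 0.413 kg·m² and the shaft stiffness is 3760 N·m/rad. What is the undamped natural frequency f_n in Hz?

ω_n = √(k_t/J) = √(3760/0.413) = √9104 = 95.42 rad/s.
f_n = ω_n/(2π) = 95.42/6.283 = 15.19 Hz.

15.2 Hz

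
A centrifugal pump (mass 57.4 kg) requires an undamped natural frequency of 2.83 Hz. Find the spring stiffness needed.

18100 N/m

ω_n = 2πf_n = 2π × 2.83 = 17.78 rad/s.
k = m·ω_n² = 57.4 × 17.78² = 57.4 × 316.2 = 18150 N/m.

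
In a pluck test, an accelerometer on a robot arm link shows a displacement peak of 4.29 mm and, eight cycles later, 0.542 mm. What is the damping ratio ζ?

Logarithmic decrement δ = (1/n)·ln(x₀/x_n) = (1/8)·ln(4.29/0.542) = (1/8)·ln(7.915) = 0.2586.
ζ = δ/√(4π² + δ²) = 0.2586/√(39.48 + 0.0669) = 0.2586/6.289 = 0.04112.

0.0411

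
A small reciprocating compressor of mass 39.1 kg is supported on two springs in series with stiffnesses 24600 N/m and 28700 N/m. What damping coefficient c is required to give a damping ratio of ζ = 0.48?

Series springs: 1/k_eq = 1/24600 + 1/28700 = 7.549×10^-5, so k_eq = 13250 N/m.
c_c = 2√(k_eq·m) = 2√(13250 × 39.1) = 1439 N·s/m.
c = ζ·c_c = 0.48 × 1439 = 690.9 N·s/m.

691 N·s/m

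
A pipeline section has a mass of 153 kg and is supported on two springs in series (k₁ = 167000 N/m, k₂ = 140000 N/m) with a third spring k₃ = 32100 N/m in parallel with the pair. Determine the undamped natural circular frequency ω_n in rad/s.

Series pair: k_s = k₁k₂/(k₁+k₂) = (167000)(140000)/(167000 + 140000) = 76160 N/m. In parallel with k₃: k_eq = 76160 + 32100 = 108300 N/m.
ω_n = √(k_eq/m) = √(108300/153) = √707.6 = 26.60 rad/s.

26.6 rad/s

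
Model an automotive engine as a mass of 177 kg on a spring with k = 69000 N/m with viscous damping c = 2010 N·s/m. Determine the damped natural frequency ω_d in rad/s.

ω_n = √(k/m) = √(69000/177) = 19.74 rad/s.
Critical damping c_c = 2√(k·m) = 2√(69000 × 177) = 6989 N·s/m, so ζ = c/c_c = 2010/6989 = 0.2876.
ω_d = ω_n√(1 − ζ²) = 19.74 × √(1 − 0.0827) = 18.91 rad/s.

18.9 rad/s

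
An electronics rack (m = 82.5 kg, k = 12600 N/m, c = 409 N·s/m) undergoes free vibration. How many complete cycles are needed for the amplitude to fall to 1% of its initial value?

4 cycles

ζ = c/(2√(km)) = 409/(2√(12600 × 82.5)) = 409/2039 = 0.2006.
Logarithmic decrement δ = 2πζ/√(1 − ζ²) = 2π × 0.2006/√(1 − 0.0402) = 1.286.
x_n/x₀ = e^(−nδ) ≤ 0.01; take ln: n ≥ ln(1/0.01)/δ = 4.605/1.286 = 3.580.
So 4 complete cycles are required.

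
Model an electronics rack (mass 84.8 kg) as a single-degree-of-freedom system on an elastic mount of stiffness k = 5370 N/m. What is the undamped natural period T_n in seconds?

0.790 s

ω_n = √(k/m) = √(5370/84.8) = √63.33 = 7.958 rad/s.
T_n = 2π/ω_n = 6.283/7.958 = 0.7896 s.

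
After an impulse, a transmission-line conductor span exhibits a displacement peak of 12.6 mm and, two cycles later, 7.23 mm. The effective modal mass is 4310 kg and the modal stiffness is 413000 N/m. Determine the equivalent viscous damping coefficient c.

Logarithmic decrement δ = (1/n)·ln(x₀/x_n) = (1/2)·ln(12.6/7.23) = (1/2)·ln(1.743) = 0.2777.
ζ = δ/√(4π² + δ²) = 0.2777/√(39.48 + 0.0771) = 0.2777/6.289 = 0.04416.
c = ζ · 2√(km) = 0.04416 × 2√(413000 × 4310) = 0.04416 × 84380 = 3726 N·s/m.

3730 N·s/m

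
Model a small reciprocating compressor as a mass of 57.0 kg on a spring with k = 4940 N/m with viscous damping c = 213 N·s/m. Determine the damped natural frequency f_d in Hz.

ω_n = √(k/m) = √(4940/57.0) = 9.309 rad/s.
Critical damping c_c = 2√(k·m) = 2√(4940 × 57.0) = 1061 N·s/m, so ζ = c/c_c = 213/1061 = 0.2007.
ω_d = ω_n√(1 − ζ²) = 9.309 × √(1 − 0.0403) = 9.120 rad/s.
f_d = ω_d/(2π) = 1.452 Hz.

1.45 Hz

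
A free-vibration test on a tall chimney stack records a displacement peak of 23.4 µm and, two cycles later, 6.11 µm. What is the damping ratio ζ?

Logarithmic decrement δ = (1/n)·ln(x₀/x_n) = (1/2)·ln(23.4/6.11) = (1/2)·ln(3.830) = 0.6714.
ζ = δ/√(4π² + δ²) = 0.6714/√(39.48 + 0.451) = 0.6714/6.319 = 0.1063.

0.106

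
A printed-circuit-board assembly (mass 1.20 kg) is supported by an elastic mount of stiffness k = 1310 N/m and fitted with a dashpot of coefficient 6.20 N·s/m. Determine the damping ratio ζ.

0.0782

ω_n = √(k/m) = √(1310/1.20) = 33.04 rad/s.
Critical damping c_c = 2√(k·m) = 2√(1310 × 1.20) = 79.30 N·s/m, so ζ = c/c_c = 6.20/79.30 = 0.07819.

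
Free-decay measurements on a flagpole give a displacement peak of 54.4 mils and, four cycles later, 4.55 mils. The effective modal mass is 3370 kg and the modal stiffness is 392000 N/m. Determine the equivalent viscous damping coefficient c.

Logarithmic decrement δ = (1/n)·ln(x₀/x_n) = (1/4)·ln(54.4/4.55) = (1/4)·ln(11.96) = 0.6203.
ζ = δ/√(4π² + δ²) = 0.6203/√(39.48 + 0.385) = 0.6203/6.314 = 0.09825.
c = ζ · 2√(km) = 0.09825 × 2√(392000 × 3370) = 0.09825 × 72690 = 7142 N·s/m.

7140 N·s/m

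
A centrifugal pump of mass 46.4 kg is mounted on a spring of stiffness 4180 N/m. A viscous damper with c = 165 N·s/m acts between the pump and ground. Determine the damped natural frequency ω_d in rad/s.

ω_n = √(k/m) = √(4180/46.4) = 9.491 rad/s.
Critical damping c_c = 2√(k·m) = 2√(4180 × 46.4) = 880.8 N·s/m, so ζ = c/c_c = 165/880.8 = 0.1873.
ω_d = ω_n√(1 − ζ²) = 9.491 × √(1 − 0.0351) = 9.323 rad/s.

9.32 rad/s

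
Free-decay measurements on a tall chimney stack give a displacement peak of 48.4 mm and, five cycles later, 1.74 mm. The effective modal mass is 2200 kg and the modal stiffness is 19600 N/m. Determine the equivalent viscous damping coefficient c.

1380 N·s/m

Logarithmic decrement δ = (1/n)·ln(x₀/x_n) = (1/5)·ln(48.4/1.74) = (1/5)·ln(27.82) = 0.6651.
ζ = δ/√(4π² + δ²) = 0.6651/√(39.48 + 0.442) = 0.6651/6.318 = 0.1053.
c = ζ · 2√(km) = 0.1053 × 2√(19600 × 2200) = 0.1053 × 13130 = 1383 N·s/m.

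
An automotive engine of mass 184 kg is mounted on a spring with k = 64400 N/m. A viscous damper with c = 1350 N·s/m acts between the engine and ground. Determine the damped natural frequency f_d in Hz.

2.92 Hz

ω_n = √(k/m) = √(64400/184) = 18.71 rad/s.
Critical damping c_c = 2√(k·m) = 2√(64400 × 184) = 6885 N·s/m, so ζ = c/c_c = 1350/6885 = 0.1961.
ω_d = ω_n√(1 − ζ²) = 18.71 × √(1 − 0.0385) = 18.35 rad/s.
f_d = ω_d/(2π) = 2.920 Hz.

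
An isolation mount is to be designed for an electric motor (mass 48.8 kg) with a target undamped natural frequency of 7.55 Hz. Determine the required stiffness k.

110000 N/m

ω_n = 2πf_n = 2π × 7.55 = 47.44 rad/s.
k = m·ω_n² = 48.8 × 47.44² = 48.8 × 2250 = 109800 N/m.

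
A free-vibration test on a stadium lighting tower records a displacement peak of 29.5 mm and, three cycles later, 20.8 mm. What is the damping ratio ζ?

0.0185

Logarithmic decrement δ = (1/n)·ln(x₀/x_n) = (1/3)·ln(29.5/20.8) = (1/3)·ln(1.418) = 0.1165.
ζ = δ/√(4π² + δ²) = 0.1165/√(39.48 + 0.0136) = 0.1165/6.284 = 0.01854.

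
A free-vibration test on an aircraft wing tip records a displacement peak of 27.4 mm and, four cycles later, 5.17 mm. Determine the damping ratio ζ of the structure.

0.0662

Logarithmic decrement δ = (1/n)·ln(x₀/x_n) = (1/4)·ln(27.4/5.17) = (1/4)·ln(5.300) = 0.4169.
ζ = δ/√(4π² + δ²) = 0.4169/√(39.48 + 0.174) = 0.4169/6.297 = 0.06621.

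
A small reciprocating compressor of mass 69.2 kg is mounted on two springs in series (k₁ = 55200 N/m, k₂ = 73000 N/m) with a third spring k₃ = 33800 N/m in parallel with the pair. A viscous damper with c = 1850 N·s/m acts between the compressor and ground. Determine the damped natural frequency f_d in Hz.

Series pair: k_s = k₁k₂/(k₁+k₂) = (55200)(73000)/(55200 + 73000) = 31430 N/m. In parallel with k₃: k_eq = 31430 + 33800 = 65230 N/m.
ω_n = √(k_eq/m) = √(65230/69.2) = 30.70 rad/s.
Critical damping c_c = 2√(k_eq·m) = 2√(65230 × 69.2) = 4249 N·s/m, so ζ = c/c_c = 1850/4249 = 0.4354.
ω_d = ω_n√(1 − ζ²) = 30.70 × √(1 − 0.190) = 27.64 rad/s.
f_d = ω_d/(2π) = 4.399 Hz.

4.40 Hz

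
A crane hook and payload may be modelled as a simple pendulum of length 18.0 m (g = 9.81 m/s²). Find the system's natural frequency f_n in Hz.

For a simple pendulum ω_n = √(g/L) = √(9.81/18.0) = √0.5450 = 0.7382 rad/s.
f_n = ω_n/(2π) = 0.7382/6.283 = 0.1175 Hz.

0.117 Hz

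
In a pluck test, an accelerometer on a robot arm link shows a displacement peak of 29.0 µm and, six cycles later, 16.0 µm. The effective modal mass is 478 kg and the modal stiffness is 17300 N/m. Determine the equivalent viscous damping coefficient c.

90.7 N·s/m

Logarithmic decrement δ = (1/n)·ln(x₀/x_n) = (1/6)·ln(29.0/16.0) = (1/6)·ln(1.812) = 0.09912.
ζ = δ/√(4π² + δ²) = 0.09912/√(39.48 + 0.00982) = 0.09912/6.284 = 0.01577.
c = ζ · 2√(km) = 0.01577 × 2√(17300 × 478) = 0.01577 × 5751 = 90.72 N·s/m.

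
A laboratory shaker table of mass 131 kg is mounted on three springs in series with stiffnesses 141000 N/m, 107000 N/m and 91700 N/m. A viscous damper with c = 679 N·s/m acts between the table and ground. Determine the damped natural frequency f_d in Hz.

Series springs: 1/k_eq = 1/141000 + 1/107000 + 1/91700 = 2.734×10^-5, so k_eq = 36570 N/m.
ω_n = √(k_eq/m) = √(36570/131) = 16.71 rad/s.
Critical damping c_c = 2√(k_eq·m) = 2√(36570 × 131) = 4378 N·s/m, so ζ = c/c_c = 679/4378 = 0.1551.
ω_d = ω_n√(1 − ζ²) = 16.71 × √(1 − 0.0241) = 16.51 rad/s.
f_d = ω_d/(2π) = 2.627 Hz.

2.63 Hz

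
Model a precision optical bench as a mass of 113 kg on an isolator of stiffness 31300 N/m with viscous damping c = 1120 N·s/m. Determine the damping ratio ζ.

ω_n = √(k/m) = √(31300/113) = 16.64 rad/s.
Critical damping c_c = 2√(k·m) = 2√(31300 × 113) = 3761 N·s/m, so ζ = c/c_c = 1120/3761 = 0.2978.

0.298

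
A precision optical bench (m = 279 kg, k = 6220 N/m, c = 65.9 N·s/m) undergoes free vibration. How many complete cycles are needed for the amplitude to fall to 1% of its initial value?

30 cycles

ζ = c/(2√(km)) = 65.9/(2√(6220 × 279)) = 65.9/2635 = 0.02501.
Logarithmic decrement δ = 2πζ/√(1 − ζ²) = 2π × 0.02501/√(1 − 0.000626) = 0.1572.
x_n/x₀ = e^(−nδ) ≤ 0.01; take ln: n ≥ ln(1/0.01)/δ = 4.605/0.1572 = 29.29.
So 30 complete cycles are required.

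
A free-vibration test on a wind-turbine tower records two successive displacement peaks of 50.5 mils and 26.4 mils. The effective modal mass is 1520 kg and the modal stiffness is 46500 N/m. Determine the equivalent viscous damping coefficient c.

1730 N·s/m

Logarithmic decrement δ = (1/n)·ln(x₀/x_n) = (1/1)·ln(50.5/26.4) = (1/1)·ln(1.913) = 0.6486.
ζ = δ/√(4π² + δ²) = 0.6486/√(39.48 + 0.421) = 0.6486/6.317 = 0.1027.
c = ζ · 2√(km) = 0.1027 × 2√(46500 × 1520) = 0.1027 × 16810 = 1727 N·s/m.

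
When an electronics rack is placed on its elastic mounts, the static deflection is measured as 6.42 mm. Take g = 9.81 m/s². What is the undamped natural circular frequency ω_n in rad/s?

39.1 rad/s

ω_n = √(g/δ_st) = √(9.81/0.00642) = √1528 = 39.09 rad/s.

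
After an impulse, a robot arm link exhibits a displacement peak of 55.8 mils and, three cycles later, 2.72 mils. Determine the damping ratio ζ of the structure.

0.158

Logarithmic decrement δ = (1/n)·ln(x₀/x_n) = (1/3)·ln(55.8/2.72) = (1/3)·ln(20.51) = 1.007.
ζ = δ/√(4π² + δ²) = 1.007/√(39.48 + 1.01) = 1.007/6.363 = 0.1583.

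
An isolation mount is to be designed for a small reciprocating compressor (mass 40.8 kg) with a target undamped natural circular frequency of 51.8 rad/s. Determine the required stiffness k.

k = m·ω_n² = 40.8 × 51.80² = 40.8 × 2683 = 109500 N/m.

109000 N/m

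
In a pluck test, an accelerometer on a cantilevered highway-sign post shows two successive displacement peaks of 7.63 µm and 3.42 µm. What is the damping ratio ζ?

0.127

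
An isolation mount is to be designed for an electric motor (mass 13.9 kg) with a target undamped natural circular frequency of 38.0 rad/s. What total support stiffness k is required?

k = m·ω_n² = 13.9 × 38.00² = 13.9 × 1444 = 20070 N/m.

20100 N/m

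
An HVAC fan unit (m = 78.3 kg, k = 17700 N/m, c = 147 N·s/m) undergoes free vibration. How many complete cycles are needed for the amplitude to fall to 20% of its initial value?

ζ = c/(2√(km)) = 147/(2√(17700 × 78.3)) = 147/2354 = 0.06243.
Logarithmic decrement δ = 2πζ/√(1 − ζ²) = 2π × 0.06243/√(1 − 0.00390) = 0.3930.
x_n/x₀ = e^(−nδ) ≤ 0.2; take ln: n ≥ ln(1/0.2)/δ = 1.609/0.3930 = 4.095.
So 5 complete cycles are required.

5 cycles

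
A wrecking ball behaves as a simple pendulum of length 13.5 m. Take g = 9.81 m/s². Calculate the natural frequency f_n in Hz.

0.136 Hz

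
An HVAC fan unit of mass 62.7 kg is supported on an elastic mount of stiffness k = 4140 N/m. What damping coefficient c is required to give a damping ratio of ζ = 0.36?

c_c = 2√(k·m) = 2√(4140 × 62.7) = 1019 N·s/m.
c = ζ·c_c = 0.36 × 1019 = 366.8 N·s/m.

367 N·s/m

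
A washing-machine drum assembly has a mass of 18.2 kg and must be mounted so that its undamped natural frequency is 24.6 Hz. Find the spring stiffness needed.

435000 N/m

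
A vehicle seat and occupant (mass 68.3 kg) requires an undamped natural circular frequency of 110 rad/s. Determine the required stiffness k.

k = m·ω_n² = 68.3 × 110.0² = 68.3 × 12100 = 826400 N/m.

826000 N/m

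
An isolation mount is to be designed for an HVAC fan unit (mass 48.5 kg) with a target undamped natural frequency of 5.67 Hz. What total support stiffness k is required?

61600 N/m

ω_n = 2πf_n = 2π × 5.67 = 35.63 rad/s.
k = m·ω_n² = 48.5 × 35.63² = 48.5 × 1269 = 61560 N/m.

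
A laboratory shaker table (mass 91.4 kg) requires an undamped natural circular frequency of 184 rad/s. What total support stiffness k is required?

3090000 N/m

k = m·ω_n² = 91.4 × 184.0² = 91.4 × 33860 = 3094000 N/m.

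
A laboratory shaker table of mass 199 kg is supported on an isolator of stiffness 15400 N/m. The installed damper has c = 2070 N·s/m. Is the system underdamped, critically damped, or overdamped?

c_c = 2√(k·m) = 3501 N·s/m; ζ = c/c_c = 2070/3501 = 0.591.
Since ζ < 1 the system is underdamped.

underdamped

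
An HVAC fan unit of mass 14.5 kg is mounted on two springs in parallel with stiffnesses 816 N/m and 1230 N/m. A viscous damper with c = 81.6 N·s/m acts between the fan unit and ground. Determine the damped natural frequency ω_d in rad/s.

11.5 rad/s

Parallel springs add: k_eq = 816 + 1230 = 2046 N/m.
ω_n = √(k_eq/m) = √(2046/14.5) = 11.88 rad/s.
Critical damping c_c = 2√(k_eq·m) = 2√(2046 × 14.5) = 344.5 N·s/m, so ζ = c/c_c = 81.6/344.5 = 0.2369.
ω_d = ω_n√(1 − ζ²) = 11.88 × √(1 − 0.0561) = 11.54 rad/s.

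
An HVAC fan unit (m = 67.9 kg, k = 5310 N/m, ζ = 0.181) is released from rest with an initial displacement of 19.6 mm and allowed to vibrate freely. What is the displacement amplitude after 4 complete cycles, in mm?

0.192 mm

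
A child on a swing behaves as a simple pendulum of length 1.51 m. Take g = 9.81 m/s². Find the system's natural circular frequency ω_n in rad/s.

2.55 rad/s

For a simple pendulum ω_n = √(g/L) = √(9.81/1.51) = √6.497 = 2.549 rad/s.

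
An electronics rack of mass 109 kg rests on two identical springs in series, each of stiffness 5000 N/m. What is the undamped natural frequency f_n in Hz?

0.762 Hz

Series springs: 1/k_eq = 2/5000, so k_eq = 5000/2 = 2500 N/m.
ω_n = √(k_eq/m) = √(2500/109) = √22.94 = 4.789 rad/s.
f_n = ω_n/(2π) = 4.789/6.283 = 0.7622 Hz.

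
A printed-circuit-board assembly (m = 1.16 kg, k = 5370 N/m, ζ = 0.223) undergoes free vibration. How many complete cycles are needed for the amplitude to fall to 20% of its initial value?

2 cycles

Logarithmic decrement δ = 2πζ/√(1 − ζ²) = 2π × 0.2230/√(1 − 0.0497) = 1.437.
x_n/x₀ = e^(−nδ) ≤ 0.2; take ln: n ≥ ln(1/0.2)/δ = 1.609/1.437 = 1.120.
So 2 complete cycles are required.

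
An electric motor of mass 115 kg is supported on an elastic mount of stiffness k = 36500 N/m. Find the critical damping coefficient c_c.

4100 N·s/m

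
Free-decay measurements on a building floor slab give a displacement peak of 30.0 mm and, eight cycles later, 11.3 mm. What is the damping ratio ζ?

0.0194

Logarithmic decrement δ = (1/n)·ln(x₀/x_n) = (1/8)·ln(30.0/11.3) = (1/8)·ln(2.655) = 0.1220.
ζ = δ/√(4π² + δ²) = 0.1220/√(39.48 + 0.0149) = 0.1220/6.284 = 0.01942.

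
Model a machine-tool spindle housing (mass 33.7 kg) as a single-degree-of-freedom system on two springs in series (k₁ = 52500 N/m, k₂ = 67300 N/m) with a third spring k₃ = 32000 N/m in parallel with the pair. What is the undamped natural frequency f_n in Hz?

6.80 Hz

Series pair: k_s = k₁k₂/(k₁+k₂) = (52500)(67300)/(52500 + 67300) = 29490 N/m. In parallel with k₃: k_eq = 29490 + 32000 = 61490 N/m.
ω_n = √(k_eq/m) = √(61490/33.7) = √1825 = 42.72 rad/s.
f_n = ω_n/(2π) = 42.72/6.283 = 6.799 Hz.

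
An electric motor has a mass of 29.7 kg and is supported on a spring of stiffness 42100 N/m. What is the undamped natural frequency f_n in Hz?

5.99 Hz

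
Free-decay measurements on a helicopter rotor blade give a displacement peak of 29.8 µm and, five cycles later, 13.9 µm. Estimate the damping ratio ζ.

Logarithmic decrement δ = (1/n)·ln(x₀/x_n) = (1/5)·ln(29.8/13.9) = (1/5)·ln(2.144) = 0.1525.
ζ = δ/√(4π² + δ²) = 0.1525/√(39.48 + 0.0233) = 0.1525/6.285 = 0.02427.

0.0243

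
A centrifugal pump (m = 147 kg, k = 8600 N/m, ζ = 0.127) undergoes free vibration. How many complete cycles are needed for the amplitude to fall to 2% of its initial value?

Logarithmic decrement δ = 2πζ/√(1 − ζ²) = 2π × 0.1270/√(1 − 0.0161) = 0.8045.
x_n/x₀ = e^(−nδ) ≤ 0.02; take ln: n ≥ ln(1/0.02)/δ = 3.912/0.8045 = 4.863.
So 5 complete cycles are required.

5 cycles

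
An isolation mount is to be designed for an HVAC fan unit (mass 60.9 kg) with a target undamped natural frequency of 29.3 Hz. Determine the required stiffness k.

ω_n = 2πf_n = 2π × 29.3 = 184.1 rad/s.
k = m·ω_n² = 60.9 × 184.1² = 60.9 × 33890 = 2064000 N/m.

2060000 N/m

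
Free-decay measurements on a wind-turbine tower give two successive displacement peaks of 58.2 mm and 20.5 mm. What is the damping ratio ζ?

0.164

Logarithmic decrement δ = (1/n)·ln(x₀/x_n) = (1/1)·ln(58.2/20.5) = (1/1)·ln(2.839) = 1.043.
ζ = δ/√(4π² + δ²) = 1.043/√(39.48 + 1.09) = 1.043/6.369 = 0.1638.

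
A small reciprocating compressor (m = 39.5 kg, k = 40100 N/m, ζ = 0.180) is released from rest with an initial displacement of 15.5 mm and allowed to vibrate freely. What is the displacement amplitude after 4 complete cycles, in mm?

Logarithmic decrement δ = 2πζ/√(1 − ζ²) = 2π × 0.1800/√(1 − 0.0324) = 1.150.
After n cycles, x_n/x₀ = e^(−nδ), so x_4 = 15.5 × e^(−4 × 1.150) = 15.5 × 0.01006 = 0.1560 mm.

0.156 mm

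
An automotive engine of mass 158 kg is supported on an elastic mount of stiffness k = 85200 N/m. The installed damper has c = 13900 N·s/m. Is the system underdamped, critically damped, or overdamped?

c_c = 2√(k·m) = 7338 N·s/m; ζ = c/c_c = 13900/7338 = 1.89.
Since ζ > 1 the system is overdamped.

overdamped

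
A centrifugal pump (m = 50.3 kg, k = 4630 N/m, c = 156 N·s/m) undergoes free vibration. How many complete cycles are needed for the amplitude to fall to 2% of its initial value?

ζ = c/(2√(km)) = 156/(2√(4630 × 50.3)) = 156/965.2 = 0.1616.
Logarithmic decrement δ = 2πζ/√(1 − ζ²) = 2π × 0.1616/√(1 − 0.0261) = 1.029.
x_n/x₀ = e^(−nδ) ≤ 0.02; take ln: n ≥ ln(1/0.02)/δ = 3.912/1.029 = 3.801.
So 4 complete cycles are required.

4 cycles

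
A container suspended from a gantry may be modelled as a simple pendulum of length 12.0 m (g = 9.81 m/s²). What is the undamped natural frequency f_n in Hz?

0.144 Hz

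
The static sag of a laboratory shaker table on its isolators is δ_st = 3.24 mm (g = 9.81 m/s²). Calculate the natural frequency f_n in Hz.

ω_n = √(g/δ_st) = √(9.81/0.00324) = √3028 = 55.03 rad/s.
f_n = ω_n/(2π) = 55.03/6.283 = 8.758 Hz.

8.76 Hz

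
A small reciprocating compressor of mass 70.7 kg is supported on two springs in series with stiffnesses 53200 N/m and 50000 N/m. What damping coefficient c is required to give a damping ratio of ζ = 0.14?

Series springs: 1/k_eq = 1/53200 + 1/50000 = 3.880×10^-5, so k_eq = 25780 N/m.
c_c = 2√(k_eq·m) = 2√(25780 × 70.7) = 2700 N·s/m.
c = ζ·c_c = 0.14 × 2700 = 378.0 N·s/m.

378 N·s/m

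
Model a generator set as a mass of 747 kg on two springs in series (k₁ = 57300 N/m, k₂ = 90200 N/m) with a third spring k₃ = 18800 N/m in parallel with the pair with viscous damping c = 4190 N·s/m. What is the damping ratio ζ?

0.330

Series pair: k_s = k₁k₂/(k₁+k₂) = (57300)(90200)/(57300 + 90200) = 35040 N/m. In parallel with k₃: k_eq = 35040 + 18800 = 53840 N/m.
ω_n = √(k_eq/m) = √(53840/747) = 8.490 rad/s.
Critical damping c_c = 2√(k_eq·m) = 2√(53840 × 747) = 12680 N·s/m, so ζ = c/c_c = 4190/12680 = 0.3303.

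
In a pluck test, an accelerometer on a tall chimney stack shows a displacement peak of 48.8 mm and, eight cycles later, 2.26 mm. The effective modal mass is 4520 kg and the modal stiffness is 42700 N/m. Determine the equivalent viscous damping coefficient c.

1700 N·s/m

Logarithmic decrement δ = (1/n)·ln(x₀/x_n) = (1/8)·ln(48.8/2.26) = (1/8)·ln(21.59) = 0.3840.
ζ = δ/√(4π² + δ²) = 0.3840/√(39.48 + 0.147) = 0.3840/6.295 = 0.06101.
c = ζ · 2√(km) = 0.06101 × 2√(42700 × 4520) = 0.06101 × 27790 = 1695 N·s/m.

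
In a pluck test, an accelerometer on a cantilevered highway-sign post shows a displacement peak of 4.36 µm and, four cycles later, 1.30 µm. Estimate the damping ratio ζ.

0.0481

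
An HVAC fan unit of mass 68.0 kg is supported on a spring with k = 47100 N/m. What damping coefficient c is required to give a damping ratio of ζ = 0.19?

c_c = 2√(k·m) = 2√(47100 × 68.0) = 3579 N·s/m.
c = ζ·c_c = 0.19 × 3579 = 680.1 N·s/m.

680 N·s/m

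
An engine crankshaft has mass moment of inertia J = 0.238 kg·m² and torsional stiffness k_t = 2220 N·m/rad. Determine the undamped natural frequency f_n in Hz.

ω_n = √(k_t/J) = √(2220/0.238) = √9328 = 96.58 rad/s.
f_n = ω_n/(2π) = 96.58/6.283 = 15.37 Hz.

15.4 Hz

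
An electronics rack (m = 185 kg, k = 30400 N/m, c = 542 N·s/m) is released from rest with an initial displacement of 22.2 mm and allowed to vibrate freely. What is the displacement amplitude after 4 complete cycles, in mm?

ζ = c/(2√(km)) = 542/(2√(30400 × 185)) = 542/4743 = 0.1143.
Logarithmic decrement δ = 2πζ/√(1 − ζ²) = 2π × 0.1143/√(1 − 0.0131) = 0.7227.
After n cycles, x_n/x₀ = e^(−nδ), so x_4 = 22.2 × e^(−4 × 0.7227) = 22.2 × 0.05552 = 1.233 mm.

1.23 mm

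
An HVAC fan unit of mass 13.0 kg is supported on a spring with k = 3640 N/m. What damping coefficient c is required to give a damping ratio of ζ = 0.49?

c_c = 2√(k·m) = 2√(3640 × 13.0) = 435.1 N·s/m.
c = ζ·c_c = 0.49 × 435.1 = 213.2 N·s/m.

213 N·s/m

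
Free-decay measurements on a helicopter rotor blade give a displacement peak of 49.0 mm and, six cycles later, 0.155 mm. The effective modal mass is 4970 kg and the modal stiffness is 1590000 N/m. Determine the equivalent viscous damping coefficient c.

26800 N·s/m

Logarithmic decrement δ = (1/n)·ln(x₀/x_n) = (1/6)·ln(49.0/0.155) = (1/6)·ln(316.1) = 0.9594.
ζ = δ/√(4π² + δ²) = 0.9594/√(39.48 + 0.920) = 0.9594/6.356 = 0.1509.
c = ζ · 2√(km) = 0.1509 × 2√(1590000 × 4970) = 0.1509 × 177800 = 26840 N·s/m.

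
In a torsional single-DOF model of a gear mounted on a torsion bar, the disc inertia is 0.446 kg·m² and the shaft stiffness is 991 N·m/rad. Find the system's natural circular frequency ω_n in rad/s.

ω_n = √(k_t/J) = √(991/0.446) = √2222 = 47.14 rad/s.

47.1 rad/s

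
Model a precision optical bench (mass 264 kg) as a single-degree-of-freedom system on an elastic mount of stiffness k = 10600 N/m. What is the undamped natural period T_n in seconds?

0.992 s

ω_n = √(k/m) = √(10600/264) = √40.15 = 6.337 rad/s.
T_n = 2π/ω_n = 6.283/6.337 = 0.9916 s.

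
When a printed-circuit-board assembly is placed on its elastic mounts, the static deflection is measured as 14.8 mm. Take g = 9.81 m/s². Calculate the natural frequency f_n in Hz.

4.10 Hz

ω_n = √(g/δ_st) = √(9.81/0.0148) = √662.8 = 25.75 rad/s.
f_n = ω_n/(2π) = 25.75/6.283 = 4.098 Hz.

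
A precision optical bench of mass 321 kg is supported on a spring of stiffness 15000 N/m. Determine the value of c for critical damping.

4390 N·s/m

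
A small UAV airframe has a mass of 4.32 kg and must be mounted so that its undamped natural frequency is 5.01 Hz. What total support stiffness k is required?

ω_n = 2πf_n = 2π × 5.01 = 31.48 rad/s.
k = m·ω_n² = 4.32 × 31.48² = 4.32 × 990.9 = 4281 N/m.

4280 N/m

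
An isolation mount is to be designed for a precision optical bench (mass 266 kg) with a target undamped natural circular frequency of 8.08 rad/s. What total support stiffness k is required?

k = m·ω_n² = 266 × 8.080² = 266 × 65.29 = 17370 N/m.

17400 N/m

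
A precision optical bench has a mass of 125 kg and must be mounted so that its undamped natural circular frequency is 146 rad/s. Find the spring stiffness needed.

2660000 N/m

k = m·ω_n² = 125 × 146.0² = 125 × 21320 = 2664000 N/m.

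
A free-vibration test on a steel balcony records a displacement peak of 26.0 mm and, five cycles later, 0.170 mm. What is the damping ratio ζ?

0.158

Logarithmic decrement δ = (1/n)·ln(x₀/x_n) = (1/5)·ln(26.0/0.170) = (1/5)·ln(152.9) = 1.006.
ζ = δ/√(4π² + δ²) = 1.006/√(39.48 + 1.01) = 1.006/6.363 = 0.1581.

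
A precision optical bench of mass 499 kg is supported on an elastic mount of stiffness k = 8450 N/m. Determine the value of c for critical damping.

4110 N·s/m

c_c = 2√(k·m) = 2√(8450 × 499) = 2 × 2053 = 4107 N·s/m.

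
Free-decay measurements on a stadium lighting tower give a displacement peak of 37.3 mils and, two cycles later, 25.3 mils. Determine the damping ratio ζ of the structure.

0.0309

Logarithmic decrement δ = (1/n)·ln(x₀/x_n) = (1/2)·ln(37.3/25.3) = (1/2)·ln(1.474) = 0.1941.
ζ = δ/√(4π² + δ²) = 0.1941/√(39.48 + 0.0377) = 0.1941/6.286 = 0.03088.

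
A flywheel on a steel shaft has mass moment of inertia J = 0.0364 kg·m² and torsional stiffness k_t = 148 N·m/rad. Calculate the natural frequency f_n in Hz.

10.1 Hz

ω_n = √(k_t/J) = √(148/0.0364) = √4066 = 63.76 rad/s.
f_n = ω_n/(2π) = 63.76/6.283 = 10.15 Hz.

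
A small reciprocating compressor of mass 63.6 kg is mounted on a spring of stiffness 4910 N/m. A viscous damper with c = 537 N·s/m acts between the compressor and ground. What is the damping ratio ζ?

0.480

ω_n = √(k/m) = √(4910/63.6) = 8.786 rad/s.
Critical damping c_c = 2√(k·m) = 2√(4910 × 63.6) = 1118 N·s/m, so ζ = c/c_c = 537/1118 = 0.4805.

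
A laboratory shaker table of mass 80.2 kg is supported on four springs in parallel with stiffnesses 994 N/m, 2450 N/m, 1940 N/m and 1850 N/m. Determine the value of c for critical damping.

1520 N·s/m

Parallel springs add: k_eq = 994 + 2450 + 1940 + 1850 = 7234 N/m.
c_c = 2√(k_eq·m) = 2√(7234 × 80.2) = 2 × 761.7 = 1523 N·s/m.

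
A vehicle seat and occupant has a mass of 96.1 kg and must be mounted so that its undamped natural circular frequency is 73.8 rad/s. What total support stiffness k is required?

k = m·ω_n² = 96.1 × 73.80² = 96.1 × 5446 = 523400 N/m.

523000 N/m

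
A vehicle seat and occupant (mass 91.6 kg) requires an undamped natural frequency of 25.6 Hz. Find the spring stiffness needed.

ω_n = 2πf_n = 2π × 25.6 = 160.8 rad/s.
k = m·ω_n² = 91.6 × 160.8² = 91.6 × 25870 = 2370000 N/m.

2370000 N/m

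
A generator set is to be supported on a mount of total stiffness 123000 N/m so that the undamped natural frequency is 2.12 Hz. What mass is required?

693 kg

ω_n = 2πf_n = 2π × 2.12 = 13.32 rad/s.
m = k/ω_n² = 123000/13.32² = 123000/177.4 = 693.2 kg.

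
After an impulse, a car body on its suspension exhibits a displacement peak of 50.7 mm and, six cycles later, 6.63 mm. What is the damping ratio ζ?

Logarithmic decrement δ = (1/n)·ln(x₀/x_n) = (1/6)·ln(50.7/6.63) = (1/6)·ln(7.647) = 0.3391.
ζ = δ/√(4π² + δ²) = 0.3391/√(39.48 + 0.115) = 0.3391/6.292 = 0.05388.

0.0539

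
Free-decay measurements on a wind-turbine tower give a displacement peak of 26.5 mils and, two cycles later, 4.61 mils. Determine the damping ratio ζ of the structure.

0.138

Logarithmic decrement δ = (1/n)·ln(x₀/x_n) = (1/2)·ln(26.5/4.61) = (1/2)·ln(5.748) = 0.8745.
ζ = δ/√(4π² + δ²) = 0.8745/√(39.48 + 0.765) = 0.8745/6.344 = 0.1378.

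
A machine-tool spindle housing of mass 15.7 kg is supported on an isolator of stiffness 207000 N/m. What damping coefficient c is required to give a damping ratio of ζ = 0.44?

c_c = 2√(k·m) = 2√(207000 × 15.7) = 3605 N·s/m.
c = ζ·c_c = 0.44 × 3605 = 1586 N·s/m.

1590 N·s/m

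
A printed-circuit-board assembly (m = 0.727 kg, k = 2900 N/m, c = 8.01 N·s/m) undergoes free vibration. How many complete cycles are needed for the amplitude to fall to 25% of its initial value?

3 cycles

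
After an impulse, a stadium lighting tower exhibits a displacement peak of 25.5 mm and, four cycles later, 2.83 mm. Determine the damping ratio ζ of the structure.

Logarithmic decrement δ = (1/n)·ln(x₀/x_n) = (1/4)·ln(25.5/2.83) = (1/4)·ln(9.011) = 0.5496.
ζ = δ/√(4π² + δ²) = 0.5496/√(39.48 + 0.302) = 0.5496/6.307 = 0.08714.

0.0871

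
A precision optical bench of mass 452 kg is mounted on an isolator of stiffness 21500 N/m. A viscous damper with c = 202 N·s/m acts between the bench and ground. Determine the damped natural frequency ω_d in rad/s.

ω_n = √(k/m) = √(21500/452) = 6.897 rad/s.
Critical damping c_c = 2√(k·m) = 2√(21500 × 452) = 6235 N·s/m, so ζ = c/c_c = 202/6235 = 0.03240.
ω_d = ω_n√(1 − ζ²) = 6.897 × √(1 − 0.00105) = 6.893 rad/s.

6.89 rad/s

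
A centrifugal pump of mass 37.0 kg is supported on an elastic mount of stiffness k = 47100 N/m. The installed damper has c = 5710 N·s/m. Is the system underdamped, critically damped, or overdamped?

c_c = 2√(k·m) = 2640 N·s/m; ζ = c/c_c = 5710/2640 = 2.16.
Since ζ > 1 the system is overdamped.

overdamped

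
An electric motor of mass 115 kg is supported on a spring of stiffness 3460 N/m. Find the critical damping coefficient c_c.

1260 N·s/m

c_c = 2√(k·m) = 2√(3460 × 115) = 2 × 630.8 = 1262 N·s/m.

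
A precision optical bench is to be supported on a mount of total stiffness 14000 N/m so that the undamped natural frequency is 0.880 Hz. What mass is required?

458 kg

ω_n = 2πf_n = 2π × 0.880 = 5.529 rad/s.
m = k/ω_n² = 14000/5.529² = 14000/30.57 = 457.9 kg.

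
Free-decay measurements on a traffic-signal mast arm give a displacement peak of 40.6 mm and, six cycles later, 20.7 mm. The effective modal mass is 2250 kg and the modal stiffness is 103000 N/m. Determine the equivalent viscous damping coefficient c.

Logarithmic decrement δ = (1/n)·ln(x₀/x_n) = (1/6)·ln(40.6/20.7) = (1/6)·ln(1.961) = 0.1123.
ζ = δ/√(4π² + δ²) = 0.1123/√(39.48 + 0.0126) = 0.1123/6.284 = 0.01787.
c = ζ · 2√(km) = 0.01787 × 2√(103000 × 2250) = 0.01787 × 30450 = 544.0 N·s/m.

544 N·s/m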